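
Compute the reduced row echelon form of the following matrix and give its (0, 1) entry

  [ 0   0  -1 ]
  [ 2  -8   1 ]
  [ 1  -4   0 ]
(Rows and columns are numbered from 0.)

-4

R1 ↔ R2
  [ 2  -8   1 ]
  [ 0   0  -1 ]
  [ 1  -4   0 ]
R1 -> 1/2·R1
  [ 1  -4  1/2 ]
  [ 0   0   -1 ]
  [ 1  -4    0 ]
R3 -> R3 − R1
  [ 1  -4   1/2 ]
  [ 0   0    -1 ]
  [ 0   0  -1/2 ]
R2 -> -1·R2
  [ 1  -4   1/2 ]
  [ 0   0     1 ]
  [ 0   0  -1/2 ]
R3 -> R3 + 1/2·R2
  [ 1  -4  1/2 ]
  [ 0   0    1 ]
  [ 0   0    0 ]
R1 -> R1 − 1/2·R2
  [ 1  -4  0 ]
  [ 0   0  1 ]
  [ 0   0  0 ]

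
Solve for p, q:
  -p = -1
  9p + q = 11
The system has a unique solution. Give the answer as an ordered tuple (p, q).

Form the augmented matrix and row-reduce:
  [ -1  0  |  -1 ]
  [  9  1  |  11 ]
Multiply ρ1 by -1.
  [ 1  0  |   1 ]
  [ 9  1  |  11 ]
Subtract 9 times ρ1 from ρ2.
  [ 1  0  |  1 ]
  [ 0  1  |  2 ]
Reading off the last column: p = 1, q = 2.

(1, 2)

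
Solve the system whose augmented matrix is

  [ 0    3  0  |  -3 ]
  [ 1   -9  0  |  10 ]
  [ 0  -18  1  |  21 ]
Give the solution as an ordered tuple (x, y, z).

(1, -1, 3)

R1 <-> R2
  [ 1   -9  0  |  10 ]
  [ 0    3  0  |  -3 ]
  [ 0  -18  1  |  21 ]
R2 ← 1/3·R2
  [ 1   -9  0  |  10 ]
  [ 0    1  0  |  -1 ]
  [ 0  -18  1  |  21 ]
R3 ← R3 + 18·R2
  [ 1  -9  0  |  10 ]
  [ 0   1  0  |  -1 ]
  [ 0   0  1  |   3 ]
R1 ← R1 + 9·R2
  [ 1  0  0  |   1 ]
  [ 0  1  0  |  -1 ]
  [ 0  0  1  |   3 ]
Reading off the last column: x = 1, y = -1, z = 3.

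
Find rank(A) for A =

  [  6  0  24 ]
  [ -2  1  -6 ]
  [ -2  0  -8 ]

Multiply r1 by 1/6.
  [  1  0   4 ]
  [ -2  1  -6 ]
  [ -2  0  -8 ]
Add 2 times r1 to r2.
  [  1  0   4 ]
  [  0  1   2 ]
  [ -2  0  -8 ]
Add 2 times r1 to r3.
  [ 1  0  4 ]
  [ 0  1  2 ]
  [ 0  0  0 ]
The reduced form has 2 nonzero rows.

rank = 2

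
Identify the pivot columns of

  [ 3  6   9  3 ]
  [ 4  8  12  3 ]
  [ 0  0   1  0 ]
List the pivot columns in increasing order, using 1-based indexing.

1, 3, 4

Multiply ρ1 by 1/3.
  [ 1  2   3  1 ]
  [ 4  8  12  3 ]
  [ 0  0   1  0 ]
Subtract 4 times ρ1 from ρ2.
  [ 1  2  3   1 ]
  [ 0  0  0  -1 ]
  [ 0  0  1   0 ]
Swap ρ2 and ρ3.
  [ 1  2  3   1 ]
  [ 0  0  1   0 ]
  [ 0  0  0  -1 ]
Multiply ρ3 by -1.
  [ 1  2  3  1 ]
  [ 0  0  1  0 ]
  [ 0  0  0  1 ]
Subtract ρ3 from ρ1.
  [ 1  2  3  0 ]
  [ 0  0  1  0 ]
  [ 0  0  0  1 ]
Subtract 3 times ρ2 from ρ1.
  [ 1  2  0  0 ]
  [ 0  0  1  0 ]
  [ 0  0  0  1 ]
Pivot columns are the columns containing a leading 1.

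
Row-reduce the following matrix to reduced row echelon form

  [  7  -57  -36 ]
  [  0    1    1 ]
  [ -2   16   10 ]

[[1, 0, 3], [0, 1, 1], [0, 0, 0]]

r1 -> 1/7·r1
  [  1  -57/7  -36/7 ]
  [  0      1      1 ]
  [ -2     16     10 ]
r3 -> r3 + 2·r1
  [ 1  -57/7  -36/7 ]
  [ 0      1      1 ]
  [ 0   -2/7   -2/7 ]
r3 -> r3 + 2/7·r2
  [ 1  -57/7  -36/7 ]
  [ 0      1      1 ]
  [ 0      0      0 ]
r1 -> r1 + 57/7·r2
  [ 1  0  3 ]
  [ 0  1  1 ]
  [ 0  0  0 ]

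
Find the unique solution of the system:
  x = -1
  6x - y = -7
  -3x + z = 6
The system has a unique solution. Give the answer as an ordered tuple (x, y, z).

(-1, 1, 3)

Form the augmented matrix and row-reduce:
  [  1   0  0  |  -1 ]
  [  6  -1  0  |  -7 ]
  [ -3   0  1  |   6 ]
r2 -> r2 − 6·r1
r3 -> r3 + 3·r1
r2 -> -1·r2
Reading off the last column: x = -1, y = 1, z = 3.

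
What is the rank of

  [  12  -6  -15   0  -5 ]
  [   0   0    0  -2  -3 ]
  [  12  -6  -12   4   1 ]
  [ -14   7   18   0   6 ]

rank = 4

r1 ← 1/12·r1
  [   1  -1/2  -5/4   0  -5/12 ]
  [   0     0     0  -2     -3 ]
  [  12    -6   -12   4      1 ]
  [ -14     7    18   0      6 ]
r3 ← r3 − 12·r1
  [   1  -1/2  -5/4   0  -5/12 ]
  [   0     0     0  -2     -3 ]
  [   0     0     3   4      6 ]
  [ -14     7    18   0      6 ]
r4 ← r4 + 14·r1
  [ 1  -1/2  -5/4   0  -5/12 ]
  [ 0     0     0  -2     -3 ]
  [ 0     0     3   4      6 ]
  [ 0     0   1/2   0    1/6 ]
r2 <-> r3
  [ 1  -1/2  -5/4   0  -5/12 ]
  [ 0     0     3   4      6 ]
  [ 0     0     0  -2     -3 ]
  [ 0     0   1/2   0    1/6 ]
r2 ← 1/3·r2
  [ 1  -1/2  -5/4    0  -5/12 ]
  [ 0     0     1  4/3      2 ]
  [ 0     0     0   -2     -3 ]
  [ 0     0   1/2    0    1/6 ]
r4 ← r4 − 1/2·r2
  [ 1  -1/2  -5/4     0  -5/12 ]
  [ 0     0     1   4/3      2 ]
  [ 0     0     0    -2     -3 ]
  [ 0     0     0  -2/3   -5/6 ]
r3 ← -1/2·r3
  [ 1  -1/2  -5/4     0  -5/12 ]
  [ 0     0     1   4/3      2 ]
  [ 0     0     0     1    3/2 ]
  [ 0     0     0  -2/3   -5/6 ]
r4 ← r4 + 2/3·r3
  [ 1  -1/2  -5/4    0  -5/12 ]
  [ 0     0     1  4/3      2 ]
  [ 0     0     0    1    3/2 ]
  [ 0     0     0    0    1/6 ]
r4 ← 6·r4
  [ 1  -1/2  -5/4    0  -5/12 ]
  [ 0     0     1  4/3      2 ]
  [ 0     0     0    1    3/2 ]
  [ 0     0     0    0      1 ]
r3 ← r3 − 3/2·r4
  [ 1  -1/2  -5/4    0  -5/12 ]
  [ 0     0     1  4/3      2 ]
  [ 0     0     0    1      0 ]
  [ 0     0     0    0      1 ]
r2 ← r2 − 2·r4
  [ 1  -1/2  -5/4    0  -5/12 ]
  [ 0     0     1  4/3      0 ]
  [ 0     0     0    1      0 ]
  [ 0     0     0    0      1 ]
r1 ← r1 + 5/12·r4
  [ 1  -1/2  -5/4    0  0 ]
  [ 0     0     1  4/3  0 ]
  [ 0     0     0    1  0 ]
  [ 0     0     0    0  1 ]
r2 ← r2 − 4/3·r3
  [ 1  -1/2  -5/4  0  0 ]
  [ 0     0     1  0  0 ]
  [ 0     0     0  1  0 ]
  [ 0     0     0  0  1 ]
r1 ← r1 + 5/4·r2
  [ 1  -1/2  0  0  0 ]
  [ 0     0  1  0  0 ]
  [ 0     0  0  1  0 ]
  [ 0     0  0  0  1 ]
The reduced form has 4 nonzero rows.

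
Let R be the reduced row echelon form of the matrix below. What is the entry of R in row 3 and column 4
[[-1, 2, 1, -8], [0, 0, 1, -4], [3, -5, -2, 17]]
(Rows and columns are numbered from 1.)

r1 -> -1·r1
  [ 1  -2  -1   8 ]
  [ 0   0   1  -4 ]
  [ 3  -5  -2  17 ]
r3 -> r3 − 3·r1
  [ 1  -2  -1   8 ]
  [ 0   0   1  -4 ]
  [ 0   1   1  -7 ]
r2 ↔ r3
  [ 1  -2  -1   8 ]
  [ 0   1   1  -7 ]
  [ 0   0   1  -4 ]
r2 -> r2 − r3
  [ 1  -2  -1   8 ]
  [ 0   1   0  -3 ]
  [ 0   0   1  -4 ]
r1 -> r1 + r3
  [ 1  -2  0   4 ]
  [ 0   1  0  -3 ]
  [ 0   0  1  -4 ]
r1 -> r1 + 2·r2
  [ 1  0  0  -2 ]
  [ 0  1  0  -3 ]
  [ 0  0  1  -4 ]

-4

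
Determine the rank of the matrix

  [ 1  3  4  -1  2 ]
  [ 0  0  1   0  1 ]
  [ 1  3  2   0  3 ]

rank = 3

Subtract ρ1 from ρ3.
  [ 1  3   4  -1  2 ]
  [ 0  0   1   0  1 ]
  [ 0  0  -2   1  1 ]
Add 2 times ρ2 to ρ3.
  [ 1  3  4  -1  2 ]
  [ 0  0  1   0  1 ]
  [ 0  0  0   1  3 ]
Add ρ3 to ρ1.
  [ 1  3  4  0  5 ]
  [ 0  0  1  0  1 ]
  [ 0  0  0  1  3 ]
Subtract 4 times ρ2 from ρ1.
  [ 1  3  0  0  1 ]
  [ 0  0  1  0  1 ]
  [ 0  0  0  1  3 ]
The reduced form has 3 nonzero rows.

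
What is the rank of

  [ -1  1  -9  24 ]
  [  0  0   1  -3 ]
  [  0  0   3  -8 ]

ρ1 -> -1·ρ1
  [ 1  -1  9  -24 ]
  [ 0   0  1   -3 ]
  [ 0   0  3   -8 ]
ρ3 -> ρ3 − 3·ρ2
  [ 1  -1  9  -24 ]
  [ 0   0  1   -3 ]
  [ 0   0  0    1 ]
ρ2 -> ρ2 + 3·ρ3
  [ 1  -1  9  -24 ]
  [ 0   0  1    0 ]
  [ 0   0  0    1 ]
ρ1 -> ρ1 + 24·ρ3
  [ 1  -1  9  0 ]
  [ 0   0  1  0 ]
  [ 0   0  0  1 ]
ρ1 -> ρ1 − 9·ρ2
  [ 1  -1  0  0 ]
  [ 0   0  1  0 ]
  [ 0   0  0  1 ]
The reduced form has 3 nonzero rows.

rank = 3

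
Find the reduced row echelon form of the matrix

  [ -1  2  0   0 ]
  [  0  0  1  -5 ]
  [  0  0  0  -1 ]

[[1, -2, 0, 0], [0, 0, 1, 0], [0, 0, 0, 1]]

R1 := -1·R1
R3 := -1·R3
R2 := R2 + 5·R3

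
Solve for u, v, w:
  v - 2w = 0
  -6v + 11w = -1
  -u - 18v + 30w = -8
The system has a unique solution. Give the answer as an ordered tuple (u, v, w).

Form the augmented matrix and row-reduce:
  [  0    1  -2  |   0 ]
  [  0   -6  11  |  -1 ]
  [ -1  -18  30  |  -8 ]
R1 <-> R3
  [ -1  -18  30  |  -8 ]
  [  0   -6  11  |  -1 ]
  [  0    1  -2  |   0 ]
R1 -> -1·R1
  [ 1  18  -30  |   8 ]
  [ 0  -6   11  |  -1 ]
  [ 0   1   -2  |   0 ]
R2 -> -1/6·R2
  [ 1  18    -30  |    8 ]
  [ 0   1  -11/6  |  1/6 ]
  [ 0   1     -2  |    0 ]
R3 -> R3 − R2
  [ 1  18    -30  |     8 ]
  [ 0   1  -11/6  |   1/6 ]
  [ 0   0   -1/6  |  -1/6 ]
R3 -> -6·R3
  [ 1  18    -30  |    8 ]
  [ 0   1  -11/6  |  1/6 ]
  [ 0   0      1  |    1 ]
R2 -> R2 + 11/6·R3
  [ 1  18  -30  |  8 ]
  [ 0   1    0  |  2 ]
  [ 0   0    1  |  1 ]
R1 -> R1 + 30·R3
  [ 1  18  0  |  38 ]
  [ 0   1  0  |   2 ]
  [ 0   0  1  |   1 ]
R1 -> R1 − 18·R2
  [ 1  0  0  |  2 ]
  [ 0  1  0  |  2 ]
  [ 0  0  1  |  1 ]
Reading off the last column: u = 2, v = 2, w = 1.

(2, 2, 1)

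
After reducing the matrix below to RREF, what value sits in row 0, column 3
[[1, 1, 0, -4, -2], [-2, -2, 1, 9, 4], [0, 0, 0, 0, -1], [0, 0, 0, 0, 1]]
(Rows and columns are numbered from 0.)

r2 := r2 + 2·r1
  [ 1  1  0  -4  -2 ]
  [ 0  0  1   1   0 ]
  [ 0  0  0   0  -1 ]
  [ 0  0  0   0   1 ]
r3 := -1·r3
  [ 1  1  0  -4  -2 ]
  [ 0  0  1   1   0 ]
  [ 0  0  0   0   1 ]
  [ 0  0  0   0   1 ]
r4 := r4 − r3
  [ 1  1  0  -4  -2 ]
  [ 0  0  1   1   0 ]
  [ 0  0  0   0   1 ]
  [ 0  0  0   0   0 ]
r1 := r1 + 2·r3
  [ 1  1  0  -4  0 ]
  [ 0  0  1   1  0 ]
  [ 0  0  0   0  1 ]
  [ 0  0  0   0  0 ]

-4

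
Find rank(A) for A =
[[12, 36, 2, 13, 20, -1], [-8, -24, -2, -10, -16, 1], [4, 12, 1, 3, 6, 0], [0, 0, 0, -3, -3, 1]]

rank = 4

ρ1 -> 1/12·ρ1
  [  1    3  1/6  13/12  5/3  -1/12 ]
  [ -8  -24   -2    -10  -16      1 ]
  [  4   12    1      3    6      0 ]
  [  0    0    0     -3   -3      1 ]
ρ2 -> ρ2 + 8·ρ1
  [ 1   3   1/6  13/12   5/3  -1/12 ]
  [ 0   0  -2/3   -4/3  -8/3    1/3 ]
  [ 4  12     1      3     6      0 ]
  [ 0   0     0     -3    -3      1 ]
ρ3 -> ρ3 − 4·ρ1
  [ 1  3   1/6  13/12   5/3  -1/12 ]
  [ 0  0  -2/3   -4/3  -8/3    1/3 ]
  [ 0  0   1/3   -4/3  -2/3    1/3 ]
  [ 0  0     0     -3    -3      1 ]
ρ2 -> -3/2·ρ2
  [ 1  3  1/6  13/12   5/3  -1/12 ]
  [ 0  0    1      2     4   -1/2 ]
  [ 0  0  1/3   -4/3  -2/3    1/3 ]
  [ 0  0    0     -3    -3      1 ]
ρ3 -> ρ3 − 1/3·ρ2
  [ 1  3  1/6  13/12  5/3  -1/12 ]
  [ 0  0    1      2    4   -1/2 ]
  [ 0  0    0     -2   -2    1/2 ]
  [ 0  0    0     -3   -3      1 ]
ρ3 -> -1/2·ρ3
  [ 1  3  1/6  13/12  5/3  -1/12 ]
  [ 0  0    1      2    4   -1/2 ]
  [ 0  0    0      1    1   -1/4 ]
  [ 0  0    0     -3   -3      1 ]
ρ4 -> ρ4 + 3·ρ3
  [ 1  3  1/6  13/12  5/3  -1/12 ]
  [ 0  0    1      2    4   -1/2 ]
  [ 0  0    0      1    1   -1/4 ]
  [ 0  0    0      0    0    1/4 ]
ρ4 -> 4·ρ4
  [ 1  3  1/6  13/12  5/3  -1/12 ]
  [ 0  0    1      2    4   -1/2 ]
  [ 0  0    0      1    1   -1/4 ]
  [ 0  0    0      0    0      1 ]
ρ3 -> ρ3 + 1/4·ρ4
  [ 1  3  1/6  13/12  5/3  -1/12 ]
  [ 0  0    1      2    4   -1/2 ]
  [ 0  0    0      1    1      0 ]
  [ 0  0    0      0    0      1 ]
ρ2 -> ρ2 + 1/2·ρ4
  [ 1  3  1/6  13/12  5/3  -1/12 ]
  [ 0  0    1      2    4      0 ]
  [ 0  0    0      1    1      0 ]
  [ 0  0    0      0    0      1 ]
ρ1 -> ρ1 + 1/12·ρ4
  [ 1  3  1/6  13/12  5/3  0 ]
  [ 0  0    1      2    4  0 ]
  [ 0  0    0      1    1  0 ]
  [ 0  0    0      0    0  1 ]
ρ2 -> ρ2 − 2·ρ3
  [ 1  3  1/6  13/12  5/3  0 ]
  [ 0  0    1      0    2  0 ]
  [ 0  0    0      1    1  0 ]
  [ 0  0    0      0    0  1 ]
ρ1 -> ρ1 − 13/12·ρ3
  [ 1  3  1/6  0  7/12  0 ]
  [ 0  0    1  0     2  0 ]
  [ 0  0    0  1     1  0 ]
  [ 0  0    0  0     0  1 ]
ρ1 -> ρ1 − 1/6·ρ2
  [ 1  3  0  0  1/4  0 ]
  [ 0  0  1  0    2  0 ]
  [ 0  0  0  1    1  0 ]
  [ 0  0  0  0    0  1 ]
The reduced form has 4 nonzero rows.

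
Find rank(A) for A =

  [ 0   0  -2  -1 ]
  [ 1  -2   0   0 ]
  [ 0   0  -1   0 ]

Swap R1 and R2.
  [ 1  -2   0   0 ]
  [ 0   0  -2  -1 ]
  [ 0   0  -1   0 ]
Multiply R2 by -1/2.
  [ 1  -2   0    0 ]
  [ 0   0   1  1/2 ]
  [ 0   0  -1    0 ]
Add R2 to R3.
  [ 1  -2  0    0 ]
  [ 0   0  1  1/2 ]
  [ 0   0  0  1/2 ]
Multiply R3 by 2.
  [ 1  -2  0    0 ]
  [ 0   0  1  1/2 ]
  [ 0   0  0    1 ]
Subtract 1/2 times R3 from R2.
  [ 1  -2  0  0 ]
  [ 0   0  1  0 ]
  [ 0   0  0  1 ]
The reduced form has 3 nonzero rows.

rank = 3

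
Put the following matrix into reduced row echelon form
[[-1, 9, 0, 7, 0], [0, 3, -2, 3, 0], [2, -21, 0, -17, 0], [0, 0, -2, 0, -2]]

[[1, 0, 0, 2, 0], [0, 1, 0, 1, 0], [0, 0, 1, 0, 0], [0, 0, 0, 0, 1]]

Multiply R1 by -1.
  [ 1   -9   0   -7   0 ]
  [ 0    3  -2    3   0 ]
  [ 2  -21   0  -17   0 ]
  [ 0    0  -2    0  -2 ]
Subtract 2 times R1 from R3.
  [ 1  -9   0  -7   0 ]
  [ 0   3  -2   3   0 ]
  [ 0  -3   0  -3   0 ]
  [ 0   0  -2   0  -2 ]
Multiply R2 by 1/3.
  [ 1  -9     0  -7   0 ]
  [ 0   1  -2/3   1   0 ]
  [ 0  -3     0  -3   0 ]
  [ 0   0    -2   0  -2 ]
Add 3 times R2 to R3.
  [ 1  -9     0  -7   0 ]
  [ 0   1  -2/3   1   0 ]
  [ 0   0    -2   0   0 ]
  [ 0   0    -2   0  -2 ]
Multiply R3 by -1/2.
  [ 1  -9     0  -7   0 ]
  [ 0   1  -2/3   1   0 ]
  [ 0   0     1   0   0 ]
  [ 0   0    -2   0  -2 ]
Add 2 times R3 to R4.
  [ 1  -9     0  -7   0 ]
  [ 0   1  -2/3   1   0 ]
  [ 0   0     1   0   0 ]
  [ 0   0     0   0  -2 ]
Multiply R4 by -1/2.
  [ 1  -9     0  -7  0 ]
  [ 0   1  -2/3   1  0 ]
  [ 0   0     1   0  0 ]
  [ 0   0     0   0  1 ]
Add 2/3 times R3 to R2.
  [ 1  -9  0  -7  0 ]
  [ 0   1  0   1  0 ]
  [ 0   0  1   0  0 ]
  [ 0   0  0   0  1 ]
Add 9 times R2 to R1.
  [ 1  0  0  2  0 ]
  [ 0  1  0  1  0 ]
  [ 0  0  1  0  0 ]
  [ 0  0  0  0  1 ]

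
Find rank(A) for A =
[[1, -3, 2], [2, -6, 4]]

rank = 1

R2 → R2 − 2·R1
The reduced form has 1 nonzero row.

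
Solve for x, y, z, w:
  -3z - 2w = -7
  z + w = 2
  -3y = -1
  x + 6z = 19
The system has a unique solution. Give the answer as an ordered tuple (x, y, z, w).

(1, 1/3, 3, -1)

Form the augmented matrix and row-reduce:
  [ 0   0  -3  -2  |  -7 ]
  [ 0   0   1   1  |   2 ]
  [ 0  -3   0   0  |  -1 ]
  [ 1   0   6   0  |  19 ]
Swap r1 and r4.
  [ 1   0   6   0  |  19 ]
  [ 0   0   1   1  |   2 ]
  [ 0  -3   0   0  |  -1 ]
  [ 0   0  -3  -2  |  -7 ]
Swap r2 and r3.
  [ 1   0   6   0  |  19 ]
  [ 0  -3   0   0  |  -1 ]
  [ 0   0   1   1  |   2 ]
  [ 0   0  -3  -2  |  -7 ]
Multiply r2 by -1/3.
  [ 1  0   6   0  |   19 ]
  [ 0  1   0   0  |  1/3 ]
  [ 0  0   1   1  |    2 ]
  [ 0  0  -3  -2  |   -7 ]
Add 3 times r3 to r4.
  [ 1  0  6  0  |   19 ]
  [ 0  1  0  0  |  1/3 ]
  [ 0  0  1  1  |    2 ]
  [ 0  0  0  1  |   -1 ]
Subtract r4 from r3.
  [ 1  0  6  0  |   19 ]
  [ 0  1  0  0  |  1/3 ]
  [ 0  0  1  0  |    3 ]
  [ 0  0  0  1  |   -1 ]
Subtract 6 times r3 from r1.
  [ 1  0  0  0  |    1 ]
  [ 0  1  0  0  |  1/3 ]
  [ 0  0  1  0  |    3 ]
  [ 0  0  0  1  |   -1 ]
Reading off the last column: x = 1, y = 1/3, z = 3, w = -1.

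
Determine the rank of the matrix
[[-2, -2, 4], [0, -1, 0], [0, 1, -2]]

rank = 3

R1 → -1/2·R1
  [ 1   1  -2 ]
  [ 0  -1   0 ]
  [ 0   1  -2 ]
R2 → -1·R2
  [ 1  1  -2 ]
  [ 0  1   0 ]
  [ 0  1  -2 ]
R3 → R3 − R2
  [ 1  1  -2 ]
  [ 0  1   0 ]
  [ 0  0  -2 ]
R3 → -1/2·R3
  [ 1  1  -2 ]
  [ 0  1   0 ]
  [ 0  0   1 ]
R1 → R1 + 2·R3
  [ 1  1  0 ]
  [ 0  1  0 ]
  [ 0  0  1 ]
R1 → R1 − R2
  [ 1  0  0 ]
  [ 0  1  0 ]
  [ 0  0  1 ]
The reduced form has 3 nonzero rows.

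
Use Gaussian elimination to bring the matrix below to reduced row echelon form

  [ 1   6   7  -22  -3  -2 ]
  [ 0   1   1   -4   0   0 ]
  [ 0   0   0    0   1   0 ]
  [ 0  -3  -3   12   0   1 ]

[[1, 0, 1, 2, 0, 0], [0, 1, 1, -4, 0, 0], [0, 0, 0, 0, 1, 0], [0, 0, 0, 0, 0, 1]]

R4 ← R4 + 3·R2
  [ 1  6  7  -22  -3  -2 ]
  [ 0  1  1   -4   0   0 ]
  [ 0  0  0    0   1   0 ]
  [ 0  0  0    0   0   1 ]
R1 ← R1 + 2·R4
  [ 1  6  7  -22  -3  0 ]
  [ 0  1  1   -4   0  0 ]
  [ 0  0  0    0   1  0 ]
  [ 0  0  0    0   0  1 ]
R1 ← R1 + 3·R3
  [ 1  6  7  -22  0  0 ]
  [ 0  1  1   -4  0  0 ]
  [ 0  0  0    0  1  0 ]
  [ 0  0  0    0  0  1 ]
R1 ← R1 − 6·R2
  [ 1  0  1   2  0  0 ]
  [ 0  1  1  -4  0  0 ]
  [ 0  0  0   0  1  0 ]
  [ 0  0  0   0  0  1 ]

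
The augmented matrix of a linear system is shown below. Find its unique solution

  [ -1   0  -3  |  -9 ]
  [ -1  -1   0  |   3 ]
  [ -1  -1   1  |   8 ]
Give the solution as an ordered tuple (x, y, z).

(-6, 3, 5)

Multiply ρ1 by -1.
  [  1   0  3  |  9 ]
  [ -1  -1  0  |  3 ]
  [ -1  -1  1  |  8 ]
Add ρ1 to ρ2.
  [  1   0  3  |   9 ]
  [  0  -1  3  |  12 ]
  [ -1  -1  1  |   8 ]
Add ρ1 to ρ3.
  [ 1   0  3  |   9 ]
  [ 0  -1  3  |  12 ]
  [ 0  -1  4  |  17 ]
Multiply ρ2 by -1.
  [ 1   0   3  |    9 ]
  [ 0   1  -3  |  -12 ]
  [ 0  -1   4  |   17 ]
Add ρ2 to ρ3.
  [ 1  0   3  |    9 ]
  [ 0  1  -3  |  -12 ]
  [ 0  0   1  |    5 ]
Add 3 times ρ3 to ρ2.
  [ 1  0  3  |  9 ]
  [ 0  1  0  |  3 ]
  [ 0  0  1  |  5 ]
Subtract 3 times ρ3 from ρ1.
  [ 1  0  0  |  -6 ]
  [ 0  1  0  |   3 ]
  [ 0  0  1  |   5 ]
Reading off the last column: x = -6, y = 3, z = 5.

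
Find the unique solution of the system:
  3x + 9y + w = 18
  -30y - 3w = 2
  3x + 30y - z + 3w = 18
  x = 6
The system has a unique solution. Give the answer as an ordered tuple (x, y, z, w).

Form the augmented matrix and row-reduce:
  [ 3    9   0   1  |  18 ]
  [ 0  -30   0  -3  |   2 ]
  [ 3   30  -1   3  |  18 ]
  [ 1    0   0   0  |   6 ]
Multiply r1 by 1/3.
  [ 1    3   0  1/3  |   6 ]
  [ 0  -30   0   -3  |   2 ]
  [ 3   30  -1    3  |  18 ]
  [ 1    0   0    0  |   6 ]
Subtract 3 times r1 from r3.
  [ 1    3   0  1/3  |  6 ]
  [ 0  -30   0   -3  |  2 ]
  [ 0   21  -1    2  |  0 ]
  [ 1    0   0    0  |  6 ]
Subtract r1 from r4.
  [ 1    3   0   1/3  |  6 ]
  [ 0  -30   0    -3  |  2 ]
  [ 0   21  -1     2  |  0 ]
  [ 0   -3   0  -1/3  |  0 ]
Multiply r2 by -1/30.
  [ 1   3   0   1/3  |      6 ]
  [ 0   1   0  1/10  |  -1/15 ]
  [ 0  21  -1     2  |      0 ]
  [ 0  -3   0  -1/3  |      0 ]
Subtract 21 times r2 from r3.
  [ 1   3   0    1/3  |      6 ]
  [ 0   1   0   1/10  |  -1/15 ]
  [ 0   0  -1  -1/10  |    7/5 ]
  [ 0  -3   0   -1/3  |      0 ]
Add 3 times r2 to r4.
  [ 1  3   0    1/3  |      6 ]
  [ 0  1   0   1/10  |  -1/15 ]
  [ 0  0  -1  -1/10  |    7/5 ]
  [ 0  0   0  -1/30  |   -1/5 ]
Multiply r3 by -1.
  [ 1  3  0    1/3  |      6 ]
  [ 0  1  0   1/10  |  -1/15 ]
  [ 0  0  1   1/10  |   -7/5 ]
  [ 0  0  0  -1/30  |   -1/5 ]
Multiply r4 by -30.
  [ 1  3  0   1/3  |      6 ]
  [ 0  1  0  1/10  |  -1/15 ]
  [ 0  0  1  1/10  |   -7/5 ]
  [ 0  0  0     1  |      6 ]
Subtract 1/10 times r4 from r3.
  [ 1  3  0   1/3  |      6 ]
  [ 0  1  0  1/10  |  -1/15 ]
  [ 0  0  1     0  |     -2 ]
  [ 0  0  0     1  |      6 ]
Subtract 1/10 times r4 from r2.
  [ 1  3  0  1/3  |     6 ]
  [ 0  1  0    0  |  -2/3 ]
  [ 0  0  1    0  |    -2 ]
  [ 0  0  0    1  |     6 ]
Subtract 1/3 times r4 from r1.
  [ 1  3  0  0  |     4 ]
  [ 0  1  0  0  |  -2/3 ]
  [ 0  0  1  0  |    -2 ]
  [ 0  0  0  1  |     6 ]
Subtract 3 times r2 from r1.
  [ 1  0  0  0  |     6 ]
  [ 0  1  0  0  |  -2/3 ]
  [ 0  0  1  0  |    -2 ]
  [ 0  0  0  1  |     6 ]
Reading off the last column: x = 6, y = -2/3, z = -2, w = 6.

(6, -2/3, -2, 6)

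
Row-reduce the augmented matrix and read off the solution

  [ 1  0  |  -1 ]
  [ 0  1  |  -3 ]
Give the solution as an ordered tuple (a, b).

(-1, -3)

Reading off the last column: a = -1, b = -3.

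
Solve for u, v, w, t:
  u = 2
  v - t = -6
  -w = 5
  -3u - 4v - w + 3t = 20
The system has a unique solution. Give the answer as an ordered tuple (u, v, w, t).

(2, -3, -5, 3)

Form the augmented matrix and row-reduce:
  [  1   0   0   0  |   2 ]
  [  0   1   0  -1  |  -6 ]
  [  0   0  -1   0  |   5 ]
  [ -3  -4  -1   3  |  20 ]
Add 3 times r1 to r4.
  [ 1   0   0   0  |   2 ]
  [ 0   1   0  -1  |  -6 ]
  [ 0   0  -1   0  |   5 ]
  [ 0  -4  -1   3  |  26 ]
Add 4 times r2 to r4.
  [ 1  0   0   0  |   2 ]
  [ 0  1   0  -1  |  -6 ]
  [ 0  0  -1   0  |   5 ]
  [ 0  0  -1  -1  |   2 ]
Multiply r3 by -1.
  [ 1  0   0   0  |   2 ]
  [ 0  1   0  -1  |  -6 ]
  [ 0  0   1   0  |  -5 ]
  [ 0  0  -1  -1  |   2 ]
Add r3 to r4.
  [ 1  0  0   0  |   2 ]
  [ 0  1  0  -1  |  -6 ]
  [ 0  0  1   0  |  -5 ]
  [ 0  0  0  -1  |  -3 ]
Multiply r4 by -1.
  [ 1  0  0   0  |   2 ]
  [ 0  1  0  -1  |  -6 ]
  [ 0  0  1   0  |  -5 ]
  [ 0  0  0   1  |   3 ]
Add r4 to r2.
  [ 1  0  0  0  |   2 ]
  [ 0  1  0  0  |  -3 ]
  [ 0  0  1  0  |  -5 ]
  [ 0  0  0  1  |   3 ]
Reading off the last column: u = 2, v = -3, w = -5, t = 3.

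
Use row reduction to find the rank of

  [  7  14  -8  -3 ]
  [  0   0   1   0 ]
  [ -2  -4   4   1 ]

Multiply r1 by 1/7.
  [  1   2  -8/7  -3/7 ]
  [  0   0     1     0 ]
  [ -2  -4     4     1 ]
Add 2 times r1 to r3.
  [ 1  2  -8/7  -3/7 ]
  [ 0  0     1     0 ]
  [ 0  0  12/7   1/7 ]
Subtract 12/7 times r2 from r3.
  [ 1  2  -8/7  -3/7 ]
  [ 0  0     1     0 ]
  [ 0  0     0   1/7 ]
Multiply r3 by 7.
  [ 1  2  -8/7  -3/7 ]
  [ 0  0     1     0 ]
  [ 0  0     0     1 ]
Add 3/7 times r3 to r1.
  [ 1  2  -8/7  0 ]
  [ 0  0     1  0 ]
  [ 0  0     0  1 ]
Add 8/7 times r2 to r1.
  [ 1  2  0  0 ]
  [ 0  0  1  0 ]
  [ 0  0  0  1 ]
The reduced form has 3 nonzero rows.

rank = 3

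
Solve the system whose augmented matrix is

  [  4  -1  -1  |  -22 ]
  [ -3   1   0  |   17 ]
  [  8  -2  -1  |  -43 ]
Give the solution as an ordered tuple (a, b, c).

Multiply ρ1 by 1/4.
  [  1  -1/4  -1/4  |  -11/2 ]
  [ -3     1     0  |     17 ]
  [  8    -2    -1  |    -43 ]
Add 3 times ρ1 to ρ2.
  [ 1  -1/4  -1/4  |  -11/2 ]
  [ 0   1/4  -3/4  |    1/2 ]
  [ 8    -2    -1  |    -43 ]
Subtract 8 times ρ1 from ρ3.
  [ 1  -1/4  -1/4  |  -11/2 ]
  [ 0   1/4  -3/4  |    1/2 ]
  [ 0     0     1  |      1 ]
Multiply ρ2 by 4.
  [ 1  -1/4  -1/4  |  -11/2 ]
  [ 0     1    -3  |      2 ]
  [ 0     0     1  |      1 ]
Add 3 times ρ3 to ρ2.
  [ 1  -1/4  -1/4  |  -11/2 ]
  [ 0     1     0  |      5 ]
  [ 0     0     1  |      1 ]
Add 1/4 times ρ3 to ρ1.
  [ 1  -1/4  0  |  -21/4 ]
  [ 0     1  0  |      5 ]
  [ 0     0  1  |      1 ]
Add 1/4 times ρ2 to ρ1.
  [ 1  0  0  |  -4 ]
  [ 0  1  0  |   5 ]
  [ 0  0  1  |   1 ]
Reading off the last column: a = -4, b = 5, c = 1.

(-4, 5, 1)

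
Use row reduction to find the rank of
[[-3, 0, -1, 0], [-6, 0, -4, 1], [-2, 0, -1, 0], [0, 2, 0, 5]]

rank = 4

R1 ← -1/3·R1
R2 ← R2 + 6·R1
R3 ← R3 + 2·R1
R2 ↔ R4
R2 ← 1/2·R2
R3 ← -3·R3
R4 ← R4 + 2·R3
R2 ← R2 − 5/2·R4
R1 ← R1 − 1/3·R3
The reduced form has 4 nonzero rows.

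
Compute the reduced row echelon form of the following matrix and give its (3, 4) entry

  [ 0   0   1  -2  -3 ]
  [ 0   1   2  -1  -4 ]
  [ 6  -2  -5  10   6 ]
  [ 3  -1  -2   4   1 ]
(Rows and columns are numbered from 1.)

R1 <-> R3
  [ 6  -2  -5  10   6 ]
  [ 0   1   2  -1  -4 ]
  [ 0   0   1  -2  -3 ]
  [ 3  -1  -2   4   1 ]
R1 -> 1/6·R1
  [ 1  -1/3  -5/6  5/3   1 ]
  [ 0     1     2   -1  -4 ]
  [ 0     0     1   -2  -3 ]
  [ 3    -1    -2    4   1 ]
R4 -> R4 − 3·R1
  [ 1  -1/3  -5/6  5/3   1 ]
  [ 0     1     2   -1  -4 ]
  [ 0     0     1   -2  -3 ]
  [ 0     0   1/2   -1  -2 ]
R4 -> R4 − 1/2·R3
  [ 1  -1/3  -5/6  5/3     1 ]
  [ 0     1     2   -1    -4 ]
  [ 0     0     1   -2    -3 ]
  [ 0     0     0    0  -1/2 ]
R4 -> -2·R4
  [ 1  -1/3  -5/6  5/3   1 ]
  [ 0     1     2   -1  -4 ]
  [ 0     0     1   -2  -3 ]
  [ 0     0     0    0   1 ]
R3 -> R3 + 3·R4
  [ 1  -1/3  -5/6  5/3   1 ]
  [ 0     1     2   -1  -4 ]
  [ 0     0     1   -2   0 ]
  [ 0     0     0    0   1 ]
R2 -> R2 + 4·R4
  [ 1  -1/3  -5/6  5/3  1 ]
  [ 0     1     2   -1  0 ]
  [ 0     0     1   -2  0 ]
  [ 0     0     0    0  1 ]
R1 -> R1 − R4
  [ 1  -1/3  -5/6  5/3  0 ]
  [ 0     1     2   -1  0 ]
  [ 0     0     1   -2  0 ]
  [ 0     0     0    0  1 ]
R2 -> R2 − 2·R3
  [ 1  -1/3  -5/6  5/3  0 ]
  [ 0     1     0    3  0 ]
  [ 0     0     1   -2  0 ]
  [ 0     0     0    0  1 ]
R1 -> R1 + 5/6·R3
  [ 1  -1/3  0   0  0 ]
  [ 0     1  0   3  0 ]
  [ 0     0  1  -2  0 ]
  [ 0     0  0   0  1 ]
R1 -> R1 + 1/3·R2
  [ 1  0  0   1  0 ]
  [ 0  1  0   3  0 ]
  [ 0  0  1  -2  0 ]
  [ 0  0  0   0  1 ]

-2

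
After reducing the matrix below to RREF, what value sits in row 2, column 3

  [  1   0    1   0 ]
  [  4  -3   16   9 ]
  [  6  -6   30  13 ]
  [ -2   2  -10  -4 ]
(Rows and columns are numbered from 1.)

ρ2 := ρ2 − 4·ρ1
  [  1   0    1   0 ]
  [  0  -3   12   9 ]
  [  6  -6   30  13 ]
  [ -2   2  -10  -4 ]
ρ3 := ρ3 − 6·ρ1
  [  1   0    1   0 ]
  [  0  -3   12   9 ]
  [  0  -6   24  13 ]
  [ -2   2  -10  -4 ]
ρ4 := ρ4 + 2·ρ1
  [ 1   0   1   0 ]
  [ 0  -3  12   9 ]
  [ 0  -6  24  13 ]
  [ 0   2  -8  -4 ]
ρ2 := -1/3·ρ2
  [ 1   0   1   0 ]
  [ 0   1  -4  -3 ]
  [ 0  -6  24  13 ]
  [ 0   2  -8  -4 ]
ρ3 := ρ3 + 6·ρ2
  [ 1  0   1   0 ]
  [ 0  1  -4  -3 ]
  [ 0  0   0  -5 ]
  [ 0  2  -8  -4 ]
ρ4 := ρ4 − 2·ρ2
  [ 1  0   1   0 ]
  [ 0  1  -4  -3 ]
  [ 0  0   0  -5 ]
  [ 0  0   0   2 ]
ρ3 := -1/5·ρ3
  [ 1  0   1   0 ]
  [ 0  1  -4  -3 ]
  [ 0  0   0   1 ]
  [ 0  0   0   2 ]
ρ4 := ρ4 − 2·ρ3
  [ 1  0   1   0 ]
  [ 0  1  -4  -3 ]
  [ 0  0   0   1 ]
  [ 0  0   0   0 ]
ρ2 := ρ2 + 3·ρ3
  [ 1  0   1  0 ]
  [ 0  1  -4  0 ]
  [ 0  0   0  1 ]
  [ 0  0   0  0 ]

-4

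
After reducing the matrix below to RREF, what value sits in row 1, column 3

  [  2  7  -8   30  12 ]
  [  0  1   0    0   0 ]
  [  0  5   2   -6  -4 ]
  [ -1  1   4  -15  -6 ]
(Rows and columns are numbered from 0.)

r1 ← 1/2·r1
  [  1  7/2  -4   15   6 ]
  [  0    1   0    0   0 ]
  [  0    5   2   -6  -4 ]
  [ -1    1   4  -15  -6 ]
r4 ← r4 + r1
  [ 1  7/2  -4  15   6 ]
  [ 0    1   0   0   0 ]
  [ 0    5   2  -6  -4 ]
  [ 0  9/2   0   0   0 ]
r3 ← r3 − 5·r2
  [ 1  7/2  -4  15   6 ]
  [ 0    1   0   0   0 ]
  [ 0    0   2  -6  -4 ]
  [ 0  9/2   0   0   0 ]
r4 ← r4 − 9/2·r2
  [ 1  7/2  -4  15   6 ]
  [ 0    1   0   0   0 ]
  [ 0    0   2  -6  -4 ]
  [ 0    0   0   0   0 ]
r3 ← 1/2·r3
  [ 1  7/2  -4  15   6 ]
  [ 0    1   0   0   0 ]
  [ 0    0   1  -3  -2 ]
  [ 0    0   0   0   0 ]
r1 ← r1 + 4·r3
  [ 1  7/2  0   3  -2 ]
  [ 0    1  0   0   0 ]
  [ 0    0  1  -3  -2 ]
  [ 0    0  0   0   0 ]
r1 ← r1 − 7/2·r2
  [ 1  0  0   3  -2 ]
  [ 0  1  0   0   0 ]
  [ 0  0  1  -3  -2 ]
  [ 0  0  0   0   0 ]

0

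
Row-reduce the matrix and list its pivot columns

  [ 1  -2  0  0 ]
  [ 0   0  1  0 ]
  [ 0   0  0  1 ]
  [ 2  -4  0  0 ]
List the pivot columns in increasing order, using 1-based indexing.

R4 ← R4 − 2·R1
Pivot columns are the columns containing a leading 1.

1, 3, 4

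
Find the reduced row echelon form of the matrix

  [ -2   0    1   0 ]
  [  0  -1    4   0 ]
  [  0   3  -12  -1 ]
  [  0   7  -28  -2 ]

[[1, 0, -1/2, 0], [0, 1, -4, 0], [0, 0, 0, 1], [0, 0, 0, 0]]

Multiply R1 by -1/2.
Multiply R2 by -1.
Subtract 3 times R2 from R3.
Subtract 7 times R2 from R4.
Multiply R3 by -1.
Add 2 times R3 to R4.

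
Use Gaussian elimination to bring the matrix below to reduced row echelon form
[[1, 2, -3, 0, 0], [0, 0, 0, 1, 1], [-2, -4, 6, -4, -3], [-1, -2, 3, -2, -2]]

[[1, 2, -3, 0, 0], [0, 0, 0, 1, 0], [0, 0, 0, 0, 1], [0, 0, 0, 0, 0]]

ρ3 ← ρ3 + 2·ρ1
  [  1   2  -3   0   0 ]
  [  0   0   0   1   1 ]
  [  0   0   0  -4  -3 ]
  [ -1  -2   3  -2  -2 ]
ρ4 ← ρ4 + ρ1
  [ 1  2  -3   0   0 ]
  [ 0  0   0   1   1 ]
  [ 0  0   0  -4  -3 ]
  [ 0  0   0  -2  -2 ]
ρ3 ← ρ3 + 4·ρ2
  [ 1  2  -3   0   0 ]
  [ 0  0   0   1   1 ]
  [ 0  0   0   0   1 ]
  [ 0  0   0  -2  -2 ]
ρ4 ← ρ4 + 2·ρ2
  [ 1  2  -3  0  0 ]
  [ 0  0   0  1  1 ]
  [ 0  0   0  0  1 ]
  [ 0  0   0  0  0 ]
ρ2 ← ρ2 − ρ3
  [ 1  2  -3  0  0 ]
  [ 0  0   0  1  0 ]
  [ 0  0   0  0  1 ]
  [ 0  0   0  0  0 ]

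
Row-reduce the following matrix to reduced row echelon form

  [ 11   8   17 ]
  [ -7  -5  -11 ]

R1 → 1/11·R1
R2 → R2 + 7·R1
R2 → 11·R2
R1 → R1 − 8/11·R2

[[1, 0, 3], [0, 1, -2]]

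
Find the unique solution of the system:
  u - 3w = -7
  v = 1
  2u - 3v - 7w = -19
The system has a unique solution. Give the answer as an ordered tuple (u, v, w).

Form the augmented matrix and row-reduce:
  [ 1   0  -3  |   -7 ]
  [ 0   1   0  |    1 ]
  [ 2  -3  -7  |  -19 ]
r3 ← r3 − 2·r1
  [ 1   0  -3  |  -7 ]
  [ 0   1   0  |   1 ]
  [ 0  -3  -1  |  -5 ]
r3 ← r3 + 3·r2
  [ 1  0  -3  |  -7 ]
  [ 0  1   0  |   1 ]
  [ 0  0  -1  |  -2 ]
r3 ← -1·r3
  [ 1  0  -3  |  -7 ]
  [ 0  1   0  |   1 ]
  [ 0  0   1  |   2 ]
r1 ← r1 + 3·r3
  [ 1  0  0  |  -1 ]
  [ 0  1  0  |   1 ]
  [ 0  0  1  |   2 ]
Reading off the last column: u = -1, v = 1, w = 2.

(-1, 1, 2)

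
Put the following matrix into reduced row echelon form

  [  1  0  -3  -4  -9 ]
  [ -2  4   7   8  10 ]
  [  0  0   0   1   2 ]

ρ2 → ρ2 + 2·ρ1
  [ 1  0  -3  -4  -9 ]
  [ 0  4   1   0  -8 ]
  [ 0  0   0   1   2 ]
ρ2 → 1/4·ρ2
  [ 1  0   -3  -4  -9 ]
  [ 0  1  1/4   0  -2 ]
  [ 0  0    0   1   2 ]
ρ1 → ρ1 + 4·ρ3
  [ 1  0   -3  0  -1 ]
  [ 0  1  1/4  0  -2 ]
  [ 0  0    0  1   2 ]

[[1, 0, -3, 0, -1], [0, 1, 1/4, 0, -2], [0, 0, 0, 1, 2]]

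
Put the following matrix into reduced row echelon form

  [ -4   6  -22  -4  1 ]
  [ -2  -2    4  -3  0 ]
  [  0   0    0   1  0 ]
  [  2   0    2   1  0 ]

[[1, 0, 1, 0, 0], [0, 1, -3, 0, 0], [0, 0, 0, 1, 0], [0, 0, 0, 0, 1]]

Multiply R1 by -1/4.
  [  1  -3/2  11/2   1  -1/4 ]
  [ -2    -2     4  -3     0 ]
  [  0     0     0   1     0 ]
  [  2     0     2   1     0 ]
Add 2 times R1 to R2.
  [ 1  -3/2  11/2   1  -1/4 ]
  [ 0    -5    15  -1  -1/2 ]
  [ 0     0     0   1     0 ]
  [ 2     0     2   1     0 ]
Subtract 2 times R1 from R4.
  [ 1  -3/2  11/2   1  -1/4 ]
  [ 0    -5    15  -1  -1/2 ]
  [ 0     0     0   1     0 ]
  [ 0     3    -9  -1   1/2 ]
Multiply R2 by -1/5.
  [ 1  -3/2  11/2    1  -1/4 ]
  [ 0     1    -3  1/5  1/10 ]
  [ 0     0     0    1     0 ]
  [ 0     3    -9   -1   1/2 ]
Subtract 3 times R2 from R4.
  [ 1  -3/2  11/2     1  -1/4 ]
  [ 0     1    -3   1/5  1/10 ]
  [ 0     0     0     1     0 ]
  [ 0     0     0  -8/5   1/5 ]
Add 8/5 times R3 to R4.
  [ 1  -3/2  11/2    1  -1/4 ]
  [ 0     1    -3  1/5  1/10 ]
  [ 0     0     0    1     0 ]
  [ 0     0     0    0   1/5 ]
Multiply R4 by 5.
  [ 1  -3/2  11/2    1  -1/4 ]
  [ 0     1    -3  1/5  1/10 ]
  [ 0     0     0    1     0 ]
  [ 0     0     0    0     1 ]
Subtract 1/10 times R4 from R2.
  [ 1  -3/2  11/2    1  -1/4 ]
  [ 0     1    -3  1/5     0 ]
  [ 0     0     0    1     0 ]
  [ 0     0     0    0     1 ]
Add 1/4 times R4 to R1.
  [ 1  -3/2  11/2    1  0 ]
  [ 0     1    -3  1/5  0 ]
  [ 0     0     0    1  0 ]
  [ 0     0     0    0  1 ]
Subtract 1/5 times R3 from R2.
  [ 1  -3/2  11/2  1  0 ]
  [ 0     1    -3  0  0 ]
  [ 0     0     0  1  0 ]
  [ 0     0     0  0  1 ]
Subtract R3 from R1.
  [ 1  -3/2  11/2  0  0 ]
  [ 0     1    -3  0  0 ]
  [ 0     0     0  1  0 ]
  [ 0     0     0  0  1 ]
Add 3/2 times R2 to R1.
  [ 1  0   1  0  0 ]
  [ 0  1  -3  0  0 ]
  [ 0  0   0  1  0 ]
  [ 0  0   0  0  1 ]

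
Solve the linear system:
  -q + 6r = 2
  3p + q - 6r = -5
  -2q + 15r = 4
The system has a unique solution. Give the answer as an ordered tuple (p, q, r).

(-1, -2, 0)

Form the augmented matrix and row-reduce:
  [ 0  -1   6  |   2 ]
  [ 3   1  -6  |  -5 ]
  [ 0  -2  15  |   4 ]
R1 <-> R2
  [ 3   1  -6  |  -5 ]
  [ 0  -1   6  |   2 ]
  [ 0  -2  15  |   4 ]
R1 → 1/3·R1
  [ 1  1/3  -2  |  -5/3 ]
  [ 0   -1   6  |     2 ]
  [ 0   -2  15  |     4 ]
R2 → -1·R2
  [ 1  1/3  -2  |  -5/3 ]
  [ 0    1  -6  |    -2 ]
  [ 0   -2  15  |     4 ]
R3 → R3 + 2·R2
  [ 1  1/3  -2  |  -5/3 ]
  [ 0    1  -6  |    -2 ]
  [ 0    0   3  |     0 ]
R3 → 1/3·R3
  [ 1  1/3  -2  |  -5/3 ]
  [ 0    1  -6  |    -2 ]
  [ 0    0   1  |     0 ]
R2 → R2 + 6·R3
  [ 1  1/3  -2  |  -5/3 ]
  [ 0    1   0  |    -2 ]
  [ 0    0   1  |     0 ]
R1 → R1 + 2·R3
  [ 1  1/3  0  |  -5/3 ]
  [ 0    1  0  |    -2 ]
  [ 0    0  1  |     0 ]
R1 → R1 − 1/3·R2
  [ 1  0  0  |  -1 ]
  [ 0  1  0  |  -2 ]
  [ 0  0  1  |   0 ]
Reading off the last column: p = -1, q = -2, r = 0.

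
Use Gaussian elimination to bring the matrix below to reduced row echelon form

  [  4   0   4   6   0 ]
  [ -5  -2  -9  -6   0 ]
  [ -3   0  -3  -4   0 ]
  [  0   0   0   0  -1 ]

[[1, 0, 1, 0, 0], [0, 1, 2, 0, 0], [0, 0, 0, 1, 0], [0, 0, 0, 0, 1]]

R1 -> 1/4·R1
  [  1   0   1  3/2   0 ]
  [ -5  -2  -9   -6   0 ]
  [ -3   0  -3   -4   0 ]
  [  0   0   0    0  -1 ]
R2 -> R2 + 5·R1
  [  1   0   1  3/2   0 ]
  [  0  -2  -4  3/2   0 ]
  [ -3   0  -3   -4   0 ]
  [  0   0   0    0  -1 ]
R3 -> R3 + 3·R1
  [ 1   0   1  3/2   0 ]
  [ 0  -2  -4  3/2   0 ]
  [ 0   0   0  1/2   0 ]
  [ 0   0   0    0  -1 ]
R2 -> -1/2·R2
  [ 1  0  1   3/2   0 ]
  [ 0  1  2  -3/4   0 ]
  [ 0  0  0   1/2   0 ]
  [ 0  0  0     0  -1 ]
R3 -> 2·R3
  [ 1  0  1   3/2   0 ]
  [ 0  1  2  -3/4   0 ]
  [ 0  0  0     1   0 ]
  [ 0  0  0     0  -1 ]
R4 -> -1·R4
  [ 1  0  1   3/2  0 ]
  [ 0  1  2  -3/4  0 ]
  [ 0  0  0     1  0 ]
  [ 0  0  0     0  1 ]
R2 -> R2 + 3/4·R3
  [ 1  0  1  3/2  0 ]
  [ 0  1  2    0  0 ]
  [ 0  0  0    1  0 ]
  [ 0  0  0    0  1 ]
R1 -> R1 − 3/2·R3
  [ 1  0  1  0  0 ]
  [ 0  1  2  0  0 ]
  [ 0  0  0  1  0 ]
  [ 0  0  0  0  1 ]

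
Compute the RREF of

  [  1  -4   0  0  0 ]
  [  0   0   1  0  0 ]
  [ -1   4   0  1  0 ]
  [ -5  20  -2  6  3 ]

R3 → R3 + R1
  [  1  -4   0  0  0 ]
  [  0   0   1  0  0 ]
  [  0   0   0  1  0 ]
  [ -5  20  -2  6  3 ]
R4 → R4 + 5·R1
  [ 1  -4   0  0  0 ]
  [ 0   0   1  0  0 ]
  [ 0   0   0  1  0 ]
  [ 0   0  -2  6  3 ]
R4 → R4 + 2·R2
  [ 1  -4  0  0  0 ]
  [ 0   0  1  0  0 ]
  [ 0   0  0  1  0 ]
  [ 0   0  0  6  3 ]
R4 → R4 − 6·R3
  [ 1  -4  0  0  0 ]
  [ 0   0  1  0  0 ]
  [ 0   0  0  1  0 ]
  [ 0   0  0  0  3 ]
R4 → 1/3·R4
  [ 1  -4  0  0  0 ]
  [ 0   0  1  0  0 ]
  [ 0   0  0  1  0 ]
  [ 0   0  0  0  1 ]

[[1, -4, 0, 0, 0], [0, 0, 1, 0, 0], [0, 0, 0, 1, 0], [0, 0, 0, 0, 1]]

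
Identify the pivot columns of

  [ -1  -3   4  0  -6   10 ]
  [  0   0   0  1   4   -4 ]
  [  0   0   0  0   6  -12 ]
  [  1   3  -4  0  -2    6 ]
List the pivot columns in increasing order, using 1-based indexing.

1, 4, 5

Multiply R1 by -1.
  [ 1  3  -4  0   6  -10 ]
  [ 0  0   0  1   4   -4 ]
  [ 0  0   0  0   6  -12 ]
  [ 1  3  -4  0  -2    6 ]
Subtract R1 from R4.
  [ 1  3  -4  0   6  -10 ]
  [ 0  0   0  1   4   -4 ]
  [ 0  0   0  0   6  -12 ]
  [ 0  0   0  0  -8   16 ]
Multiply R3 by 1/6.
  [ 1  3  -4  0   6  -10 ]
  [ 0  0   0  1   4   -4 ]
  [ 0  0   0  0   1   -2 ]
  [ 0  0   0  0  -8   16 ]
Add 8 times R3 to R4.
  [ 1  3  -4  0  6  -10 ]
  [ 0  0   0  1  4   -4 ]
  [ 0  0   0  0  1   -2 ]
  [ 0  0   0  0  0    0 ]
Subtract 4 times R3 from R2.
  [ 1  3  -4  0  6  -10 ]
  [ 0  0   0  1  0    4 ]
  [ 0  0   0  0  1   -2 ]
  [ 0  0   0  0  0    0 ]
Subtract 6 times R3 from R1.
  [ 1  3  -4  0  0   2 ]
  [ 0  0   0  1  0   4 ]
  [ 0  0   0  0  1  -2 ]
  [ 0  0   0  0  0   0 ]
Pivot columns are the columns containing a leading 1.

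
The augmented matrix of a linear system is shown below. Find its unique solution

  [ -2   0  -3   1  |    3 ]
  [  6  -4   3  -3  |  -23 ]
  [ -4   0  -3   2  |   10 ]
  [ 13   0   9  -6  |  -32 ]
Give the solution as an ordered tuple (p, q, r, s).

r1 → -1/2·r1
r2 → r2 − 6·r1
r3 → r3 + 4·r1
r4 → r4 − 13·r1
r2 → -1/4·r2
r3 → 1/3·r3
r4 → r4 + 21/2·r3
r4 → 2·r4
r1 → r1 + 1/2·r4
r2 → r2 − 3/2·r3
r1 → r1 − 3/2·r3
Reading off the last column: p = -2, q = 3/2, r = 4/3, s = 3.

(-2, 3/2, 4/3, 3)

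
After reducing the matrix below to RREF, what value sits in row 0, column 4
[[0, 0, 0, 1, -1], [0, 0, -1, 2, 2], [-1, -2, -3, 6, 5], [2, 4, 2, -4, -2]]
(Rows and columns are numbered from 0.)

ρ1 <=> ρ3
  [ -1  -2  -3   6   5 ]
  [  0   0  -1   2   2 ]
  [  0   0   0   1  -1 ]
  [  2   4   2  -4  -2 ]
ρ1 -> -1·ρ1
  [ 1  2   3  -6  -5 ]
  [ 0  0  -1   2   2 ]
  [ 0  0   0   1  -1 ]
  [ 2  4   2  -4  -2 ]
ρ4 -> ρ4 − 2·ρ1
  [ 1  2   3  -6  -5 ]
  [ 0  0  -1   2   2 ]
  [ 0  0   0   1  -1 ]
  [ 0  0  -4   8   8 ]
ρ2 -> -1·ρ2
  [ 1  2   3  -6  -5 ]
  [ 0  0   1  -2  -2 ]
  [ 0  0   0   1  -1 ]
  [ 0  0  -4   8   8 ]
ρ4 -> ρ4 + 4·ρ2
  [ 1  2  3  -6  -5 ]
  [ 0  0  1  -2  -2 ]
  [ 0  0  0   1  -1 ]
  [ 0  0  0   0   0 ]
ρ2 -> ρ2 + 2·ρ3
  [ 1  2  3  -6  -5 ]
  [ 0  0  1   0  -4 ]
  [ 0  0  0   1  -1 ]
  [ 0  0  0   0   0 ]
ρ1 -> ρ1 + 6·ρ3
  [ 1  2  3  0  -11 ]
  [ 0  0  1  0   -4 ]
  [ 0  0  0  1   -1 ]
  [ 0  0  0  0    0 ]
ρ1 -> ρ1 − 3·ρ2
  [ 1  2  0  0   1 ]
  [ 0  0  1  0  -4 ]
  [ 0  0  0  1  -1 ]
  [ 0  0  0  0   0 ]

1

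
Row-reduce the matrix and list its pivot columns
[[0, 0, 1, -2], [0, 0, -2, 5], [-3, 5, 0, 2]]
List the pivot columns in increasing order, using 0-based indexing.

ρ1 ↔ ρ3
  [ -3  5   0   2 ]
  [  0  0  -2   5 ]
  [  0  0   1  -2 ]
ρ1 := -1/3·ρ1
  [ 1  -5/3   0  -2/3 ]
  [ 0     0  -2     5 ]
  [ 0     0   1    -2 ]
ρ2 := -1/2·ρ2
  [ 1  -5/3  0  -2/3 ]
  [ 0     0  1  -5/2 ]
  [ 0     0  1    -2 ]
ρ3 := ρ3 − ρ2
  [ 1  -5/3  0  -2/3 ]
  [ 0     0  1  -5/2 ]
  [ 0     0  0   1/2 ]
ρ3 := 2·ρ3
  [ 1  -5/3  0  -2/3 ]
  [ 0     0  1  -5/2 ]
  [ 0     0  0     1 ]
ρ2 := ρ2 + 5/2·ρ3
  [ 1  -5/3  0  -2/3 ]
  [ 0     0  1     0 ]
  [ 0     0  0     1 ]
ρ1 := ρ1 + 2/3·ρ3
  [ 1  -5/3  0  0 ]
  [ 0     0  1  0 ]
  [ 0     0  0  1 ]
Pivot columns are the columns containing a leading 1.

0, 2, 3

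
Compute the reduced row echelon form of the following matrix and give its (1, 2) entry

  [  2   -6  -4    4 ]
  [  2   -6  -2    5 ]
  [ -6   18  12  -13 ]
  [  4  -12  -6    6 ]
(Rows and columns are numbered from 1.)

r1 ← 1/2·r1
  [  1   -3  -2    2 ]
  [  2   -6  -2    5 ]
  [ -6   18  12  -13 ]
  [  4  -12  -6    6 ]
r2 ← r2 − 2·r1
  [  1   -3  -2    2 ]
  [  0    0   2    1 ]
  [ -6   18  12  -13 ]
  [  4  -12  -6    6 ]
r3 ← r3 + 6·r1
  [ 1   -3  -2   2 ]
  [ 0    0   2   1 ]
  [ 0    0   0  -1 ]
  [ 4  -12  -6   6 ]
r4 ← r4 − 4·r1
  [ 1  -3  -2   2 ]
  [ 0   0   2   1 ]
  [ 0   0   0  -1 ]
  [ 0   0   2  -2 ]
r2 ← 1/2·r2
  [ 1  -3  -2    2 ]
  [ 0   0   1  1/2 ]
  [ 0   0   0   -1 ]
  [ 0   0   2   -2 ]
r4 ← r4 − 2·r2
  [ 1  -3  -2    2 ]
  [ 0   0   1  1/2 ]
  [ 0   0   0   -1 ]
  [ 0   0   0   -3 ]
r3 ← -1·r3
  [ 1  -3  -2    2 ]
  [ 0   0   1  1/2 ]
  [ 0   0   0    1 ]
  [ 0   0   0   -3 ]
r4 ← r4 + 3·r3
  [ 1  -3  -2    2 ]
  [ 0   0   1  1/2 ]
  [ 0   0   0    1 ]
  [ 0   0   0    0 ]
r2 ← r2 − 1/2·r3
  [ 1  -3  -2  2 ]
  [ 0   0   1  0 ]
  [ 0   0   0  1 ]
  [ 0   0   0  0 ]
r1 ← r1 − 2·r3
  [ 1  -3  -2  0 ]
  [ 0   0   1  0 ]
  [ 0   0   0  1 ]
  [ 0   0   0  0 ]
r1 ← r1 + 2·r2
  [ 1  -3  0  0 ]
  [ 0   0  1  0 ]
  [ 0   0  0  1 ]
  [ 0   0  0  0 ]

-3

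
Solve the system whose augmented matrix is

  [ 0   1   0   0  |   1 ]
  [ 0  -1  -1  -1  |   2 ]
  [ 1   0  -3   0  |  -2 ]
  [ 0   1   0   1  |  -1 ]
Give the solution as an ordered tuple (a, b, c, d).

ρ1 ↔ ρ3
  [ 1   0  -3   0  |  -2 ]
  [ 0  -1  -1  -1  |   2 ]
  [ 0   1   0   0  |   1 ]
  [ 0   1   0   1  |  -1 ]
ρ2 ← -1·ρ2
  [ 1  0  -3  0  |  -2 ]
  [ 0  1   1  1  |  -2 ]
  [ 0  1   0  0  |   1 ]
  [ 0  1   0  1  |  -1 ]
ρ3 ← ρ3 − ρ2
  [ 1  0  -3   0  |  -2 ]
  [ 0  1   1   1  |  -2 ]
  [ 0  0  -1  -1  |   3 ]
  [ 0  1   0   1  |  -1 ]
ρ4 ← ρ4 − ρ2
  [ 1  0  -3   0  |  -2 ]
  [ 0  1   1   1  |  -2 ]
  [ 0  0  -1  -1  |   3 ]
  [ 0  0  -1   0  |   1 ]
ρ3 ← -1·ρ3
  [ 1  0  -3  0  |  -2 ]
  [ 0  1   1  1  |  -2 ]
  [ 0  0   1  1  |  -3 ]
  [ 0  0  -1  0  |   1 ]
ρ4 ← ρ4 + ρ3
  [ 1  0  -3  0  |  -2 ]
  [ 0  1   1  1  |  -2 ]
  [ 0  0   1  1  |  -3 ]
  [ 0  0   0  1  |  -2 ]
ρ3 ← ρ3 − ρ4
  [ 1  0  -3  0  |  -2 ]
  [ 0  1   1  1  |  -2 ]
  [ 0  0   1  0  |  -1 ]
  [ 0  0   0  1  |  -2 ]
ρ2 ← ρ2 − ρ4
  [ 1  0  -3  0  |  -2 ]
  [ 0  1   1  0  |   0 ]
  [ 0  0   1  0  |  -1 ]
  [ 0  0   0  1  |  -2 ]
ρ2 ← ρ2 − ρ3
  [ 1  0  -3  0  |  -2 ]
  [ 0  1   0  0  |   1 ]
  [ 0  0   1  0  |  -1 ]
  [ 0  0   0  1  |  -2 ]
ρ1 ← ρ1 + 3·ρ3
  [ 1  0  0  0  |  -5 ]
  [ 0  1  0  0  |   1 ]
  [ 0  0  1  0  |  -1 ]
  [ 0  0  0  1  |  -2 ]
Reading off the last column: a = -5, b = 1, c = -1, d = -2.

(-5, 1, -1, -2)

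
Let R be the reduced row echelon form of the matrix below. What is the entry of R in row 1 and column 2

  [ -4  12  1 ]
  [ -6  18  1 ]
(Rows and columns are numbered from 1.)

R1 -> -1/4·R1
  [  1  -3  -1/4 ]
  [ -6  18     1 ]
R2 -> R2 + 6·R1
  [ 1  -3  -1/4 ]
  [ 0   0  -1/2 ]
R2 -> -2·R2
  [ 1  -3  -1/4 ]
  [ 0   0     1 ]
R1 -> R1 + 1/4·R2
  [ 1  -3  0 ]
  [ 0   0  1 ]

-3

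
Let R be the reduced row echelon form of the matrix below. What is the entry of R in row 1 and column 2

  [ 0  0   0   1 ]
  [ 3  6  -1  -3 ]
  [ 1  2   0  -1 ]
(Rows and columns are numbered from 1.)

2

R1 <-> R2
  [ 3  6  -1  -3 ]
  [ 0  0   0   1 ]
  [ 1  2   0  -1 ]
R1 → 1/3·R1
  [ 1  2  -1/3  -1 ]
  [ 0  0     0   1 ]
  [ 1  2     0  -1 ]
R3 → R3 − R1
  [ 1  2  -1/3  -1 ]
  [ 0  0     0   1 ]
  [ 0  0   1/3   0 ]
R2 <-> R3
  [ 1  2  -1/3  -1 ]
  [ 0  0   1/3   0 ]
  [ 0  0     0   1 ]
R2 → 3·R2
  [ 1  2  -1/3  -1 ]
  [ 0  0     1   0 ]
  [ 0  0     0   1 ]
R1 → R1 + R3
  [ 1  2  -1/3  0 ]
  [ 0  0     1  0 ]
  [ 0  0     0  1 ]
R1 → R1 + 1/3·R2
  [ 1  2  0  0 ]
  [ 0  0  1  0 ]
  [ 0  0  0  1 ]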